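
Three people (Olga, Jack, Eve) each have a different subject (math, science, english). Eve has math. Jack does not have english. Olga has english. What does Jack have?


From clues:
  Eve → math
  Olga → english
By elimination, Jack gets the remaining.

science


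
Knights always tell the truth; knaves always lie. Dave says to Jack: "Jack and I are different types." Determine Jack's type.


Dave says: "Jack and I are different types."
Case 1: Dave is a Knight (truth-teller)
  Statement is true → they ARE different → Jack is a Knave
Case 2: Dave is a Knave (liar)
  Statement is false → they are NOT different → Jack is a Knave
In both cases, Jack is a Knave.

Knave


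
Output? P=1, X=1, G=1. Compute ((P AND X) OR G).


P AND X = 1&1 = 1
1 OR 1 = 1

1


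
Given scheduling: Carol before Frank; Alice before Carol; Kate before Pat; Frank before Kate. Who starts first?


Constraints: Carol before Frank; Alice before Carol; Kate before Pat; Frank before Kate
The first task can have nothing scheduled before it, so it must never appear on the right of a 'before'.
Tasks appearing after some 'before': Frank, Carol, Pat, Kate.
The only task not in that list is Alice → it is first.

Alice


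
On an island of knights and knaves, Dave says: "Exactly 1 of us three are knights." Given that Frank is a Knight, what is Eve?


Dave claims exactly 1 knights among Dave, Frank, Eve.
Given: Frank is a Knight.

Case 1: Dave is a Knight (tells truth)
  Then exactly 1 of the three are knights.
  Counting Dave, Frank: 2 knight(s) so far. Need -1 more → impossible.
Case 2: Dave is a Knave (lies)
  Then the count is NOT 1.
  If Eve = Knave, count = 1 = 1 → claim would be true, contradicts lie.
  If Eve = Knight, count = 2 ≠ 1 → lie confirmed ✓

Eve is a Knight.

Knight


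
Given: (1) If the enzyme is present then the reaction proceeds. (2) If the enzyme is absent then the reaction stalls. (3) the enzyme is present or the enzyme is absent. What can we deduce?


Constructive dilemma: (P → Q) ∧ (R → S), P ∨ R ⊢ Q ∨ S
Premise 1: the enzyme is present → the reaction proceeds
Premise 2: the enzyme is absent → the reaction stalls
Premise 3: the enzyme is present ∨ the enzyme is absent
Case 1: Assuming the enzyme is present, then by Premise 1, the reaction proceeds.
Case 2: Assuming the enzyme is absent, then by Premise 2, the reaction stalls.
Since one of the enzyme is present or the enzyme is absent must hold, we get the reaction proceeds or the reaction stalls.

The reaction proceeds or the reaction stalls.


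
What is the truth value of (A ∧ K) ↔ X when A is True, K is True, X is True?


A = True, K = True, X = True
Step 1: A ∧ K = True AND True = True
Step 2: (True) ↔ X: true when both sides have same truth value.
Result: True ↔ True = True

True


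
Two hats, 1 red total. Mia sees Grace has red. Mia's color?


Total red = 1, Grace = red
Red accounted for: 1
Remaining for Mia: 0
Mia's hat is blue.

blue


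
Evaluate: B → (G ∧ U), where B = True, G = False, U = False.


B = True, G = False, U = False
Step 1: G ∧ U = False AND False = False
Step 2: B → (False): false only when B=True and consequent=False.
Result: False

False


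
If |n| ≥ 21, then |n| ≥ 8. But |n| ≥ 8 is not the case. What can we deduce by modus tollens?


Modus tollens: P → Q, ¬Q ⊢ ¬P
P: |n| ≥ 21
Q: |n| ≥ 8
We have P → Q and Q is false.
By modus tollens, P must be false.

It is not the case that |n| ≥ 21


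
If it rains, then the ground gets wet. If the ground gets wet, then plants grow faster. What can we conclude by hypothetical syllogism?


Hypothetical syllogism: P → Q, Q → R ⊢ P → R
Premise 1: it rains → the ground gets wet
Premise 2: the ground gets wet → plants grow faster
Chain the implications: the middle term (the ground gets wet) links the two.
Conclusion: If it rains, then plants grow faster.

If it rains, then plants grow faster.


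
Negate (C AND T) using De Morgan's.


De Morgan's law: ¬(P ∧ Q) ≡ ¬P ∨ ¬Q
¬(C ∧ T) = ¬C ∨ ¬T

¬C ∨ ¬T


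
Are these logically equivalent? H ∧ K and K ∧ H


Expression 1: H ∧ K
Expression 2: K ∧ H
Truth table (H K | Expr1 Expr2):
  T T |   T     T
  T F |   F     F
  F T |   F     F
  F F |   F     F
All 4 rows agree, so the expressions are logically equivalent.

Yes


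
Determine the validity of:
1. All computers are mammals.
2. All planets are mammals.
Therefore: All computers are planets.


Premise 1: All computers are mammals.
Premise 2: All planets are mammals.
Conclusion: All computers are planets.
Fallacy: undistributed middle. mammals is predicate in both.
Counterexample: computers and planets could be disjoint subsets of mammals.

Invalid


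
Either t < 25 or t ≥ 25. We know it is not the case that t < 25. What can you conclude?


Disjunctive syllogism: P ∨ Q, ¬P ⊢ Q
Disjunction: t < 25 ∨ t ≥ 25
We know it is not the case that t < 25.
By disjunctive syllogism, the other disjunct must be true.

t ≥ 25


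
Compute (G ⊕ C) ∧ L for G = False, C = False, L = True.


G = False, C = False, L = True
Step 1: G ⊕ C = False XOR False = False
Step 2: False ∧ L = False AND True = False
XOR true when exactly one of G,C is true; then AND with L.

False


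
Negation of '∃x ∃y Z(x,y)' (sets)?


Original: ∃x ∃y Z(x,y)
Rule: ¬∀→∃, ¬∃→∀, negate predicate.
Negation: ∀x ∀y ¬Z(x,y)

∀x ∀y ¬Z(x,y)


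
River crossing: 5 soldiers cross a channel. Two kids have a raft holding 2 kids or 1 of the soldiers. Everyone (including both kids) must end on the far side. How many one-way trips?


Per crossing of one of the soldiers: kids→, one←, one of the soldiers→, one← = 4 trips
5 × 4 = 20, + 1 final kids→ = 21
Minimum trips = 21

21


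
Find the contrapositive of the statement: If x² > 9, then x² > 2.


Original: If x² > 9, then x² > 2
Contrapositive: If ¬Q, then ¬P
Negate Q: not (x² > 2)
Negate P: not (x² > 9)

If not (x² > 2), then not (x² > 9).


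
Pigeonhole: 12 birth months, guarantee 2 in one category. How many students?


Pigeonhole: to guarantee k in one of n categories, need (k-1)×n + 1.
k = 2, n = 12
Minimum = (2-1) × 12 + 1 = 1 × 12 + 1

13


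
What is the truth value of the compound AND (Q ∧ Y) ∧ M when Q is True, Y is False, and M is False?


Q = True, Y = False, M = False
Step 1: Q ∧ Y = True AND False = False
Step 2: False ∧ M = False AND False = False
AND is true only when ALL operands are true.

False


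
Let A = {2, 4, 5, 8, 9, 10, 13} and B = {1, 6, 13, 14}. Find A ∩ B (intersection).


A = {2, 4, 5, 8, 9, 10, 13}
B = {1, 6, 13, 14}
Operation: intersection
Elements in both: 13

{13}


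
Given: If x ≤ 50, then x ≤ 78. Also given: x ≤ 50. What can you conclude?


Modus ponens: P → Q, P ⊢ Q
P: x ≤ 50
Q: x ≤ 78
We have P → Q and P is true.
By modus ponens, Q must be true.

x ≤ 78


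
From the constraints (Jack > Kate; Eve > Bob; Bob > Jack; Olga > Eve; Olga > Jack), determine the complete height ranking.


Constraints: Jack > Kate; Eve > Bob; Bob > Jack; Olga > Eve; Olga > Jack
Method: at each step, the next-highest is the one remaining person who never appears on the smaller side of a constraint between remaining people.
  Step 1: remaining {Jack, Kate, Bob, Olga, Eve}; on the smaller side: {Jack, Kate, Bob, Eve} → Olga is next (Olga > Eve; Olga > Jack).
  Step 2: remaining {Jack, Kate, Bob, Eve}; on the smaller side: {Jack, Kate, Bob} → Eve is next (Eve > Bob).
  Step 3: remaining {Jack, Kate, Bob}; on the smaller side: {Jack, Kate} → Bob is next (Bob > Jack).
  Step 4: remaining {Jack, Kate}; on the smaller side: {Kate} → Jack is next (Jack > Kate).
  Step 5: only Kate remains → lowest.
Final ranking (highest to lowest):

Olga > Eve > Bob > Jack > Kate


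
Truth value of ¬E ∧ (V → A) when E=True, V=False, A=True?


E = True, V = False, A = True
Expression: ¬E ∧ (V → A)
Step 1: ¬E = NOT True = False
Step 2: V → A = False → True (false only if V=True, A=False) = True
Step 3: (False) ∧ (True) = False AND True = False

False


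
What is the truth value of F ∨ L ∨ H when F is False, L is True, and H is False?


F = False, L = True, H = False
Step 1: F ∨ L = False OR True = True
Step 2: True ∨ H = True OR False = True
OR is true when at least one operand is true.

True


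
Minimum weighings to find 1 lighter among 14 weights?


Each weighing has 3 outcomes (left heavy / balance / right heavy), so k weighings distinguish at most 3^k cases; splitting into three near-equal groups achieves this.
Need 3^k ≥ 14: 3^2 = 9 < 14 ≤ 3^3 = 27
k = ⌈log₃(14)⌉ = 3

3


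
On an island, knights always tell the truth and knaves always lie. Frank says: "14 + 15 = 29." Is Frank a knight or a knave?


Statement: "14 + 15 = 29."
Actual: 14 + 15 = 29
Claimed: 29
Statement is TRUE → Frank tells the truth → Knight

Knight


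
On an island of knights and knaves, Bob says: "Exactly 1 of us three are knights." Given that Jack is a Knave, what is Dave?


Bob claims exactly 1 knights among Bob, Jack, Dave.
Given: Jack is a Knave.

Case 1: Bob is a Knight (tells truth)
  Then exactly 1 of the three are knights.
  Counting Bob, Jack: 1 knight(s) so far. Need 0 more → Dave = Knave.
Case 2: Bob is a Knave (lies)
  Then the count is NOT 1.
  If Dave = Knight, count = 1 = 1 → claim would be true, contradicts lie.
  If Dave = Knave, count = 0 ≠ 1 → lie confirmed ✓

Dave is a Knave.

Knave


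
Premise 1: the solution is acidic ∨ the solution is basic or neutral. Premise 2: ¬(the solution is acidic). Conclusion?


Disjunctive syllogism: P ∨ Q, ¬P ⊢ Q
Disjunction: the solution is acidic ∨ the solution is basic or neutral
We know it is not the case that the solution is acidic.
By disjunctive syllogism, the other disjunct must be true.

The solution is basic or neutral


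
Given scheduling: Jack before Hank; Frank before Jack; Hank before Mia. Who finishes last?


Constraints: Jack before Hank; Frank before Jack; Hank before Mia
The last task can have nothing scheduled after it, so it must never appear on the left of a 'before'.
Tasks appearing before some other task: Jack, Frank, Hank.
The only task not in that list is Mia → it is last.

Mia


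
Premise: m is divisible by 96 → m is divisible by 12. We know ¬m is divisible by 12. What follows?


Modus tollens: P → Q, ¬Q ⊢ ¬P
P: m is divisible by 96
Q: m is divisible by 12
We have P → Q and Q is false.
By modus tollens, P must be false.

It is not the case that m is divisible by 96


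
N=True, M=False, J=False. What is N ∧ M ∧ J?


N = True, M = False, J = False
Expression: N ∧ M ∧ J
Step 1: N ∧ M = True AND False = False
Step 2: (False) ∧ J = False AND False = False

False


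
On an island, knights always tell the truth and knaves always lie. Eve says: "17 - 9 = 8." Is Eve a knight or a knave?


Statement: "17 - 9 = 8."
Actual: 17 - 9 = 8
Claimed: 8
Statement is TRUE → Eve tells the truth → Knight

Knight


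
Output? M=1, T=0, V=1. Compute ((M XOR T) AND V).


M XOR T = 1^0 = 1
1 AND 1 = 1

1


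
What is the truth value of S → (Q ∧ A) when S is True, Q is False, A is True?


S = True, Q = False, A = True
Step 1: Q ∧ A = False AND True = False
Step 2: S → (False): false only when S=True and consequent=False.
Result: False

False


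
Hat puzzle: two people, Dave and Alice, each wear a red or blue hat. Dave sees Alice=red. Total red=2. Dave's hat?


Total red = 2, Alice = red
Red accounted for: 1
Remaining for Dave: 1
Dave's hat is red.

red


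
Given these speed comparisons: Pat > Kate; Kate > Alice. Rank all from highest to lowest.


Constraints: Pat > Kate; Kate > Alice
Method: at each step, the next-highest is the one remaining person who never appears on the smaller side of a constraint between remaining people.
  Step 1: remaining {Pat, Alice, Kate}; on the smaller side: {Alice, Kate} → Pat is next (Pat > Kate).
  Step 2: remaining {Alice, Kate}; on the smaller side: {Alice} → Kate is next (Kate > Alice).
  Step 3: only Alice remains → lowest.
Final ranking (highest to lowest):

Pat > Kate > Alice


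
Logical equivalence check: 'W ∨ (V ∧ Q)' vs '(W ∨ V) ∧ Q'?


Expression 1: W ∨ (V ∧ Q)
Expression 2: (W ∨ V) ∧ Q
Truth table (W V Q | Expr1 Expr2):
  T T T |   T     T
  T T F |   T     F   ← differ
  T F T |   T     T
  T F F |   T     F   ← differ
  F T T |   T     T
  F T F |   F     F
  F F T |   F     F
  F F F |   F     F
Counterexample: W=T, V=T, Q=F gives Expr1 = T but Expr2 = F, so the expressions are NOT logically equivalent.

No


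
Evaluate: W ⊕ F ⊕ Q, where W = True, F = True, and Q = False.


W = True, F = True, Q = False
Step 1: W ⊕ F = True XOR True = False
Step 2: False ⊕ Q = False XOR False = False
XOR is true when an odd number of operands are true.

False


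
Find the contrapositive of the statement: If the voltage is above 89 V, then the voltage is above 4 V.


Original: If the voltage is above 89 V, then the voltage is above 4 V
Contrapositive: If ¬Q, then ¬P
Negate Q: not (the voltage is above 4 V)
Negate P: not (the voltage is above 89 V)

If not (the voltage is above 4 V), then not (the voltage is above 89 V).


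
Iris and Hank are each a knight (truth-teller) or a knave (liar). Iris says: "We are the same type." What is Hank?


Iris says: "We are the same type."
Case 1: Iris is a Knight (truth-teller)
  Statement is true → they ARE the same → Hank is also a Knight
Case 2: Iris is a Knave (liar)
  Statement is false → they are NOT the same → Hank is a Knight
In both cases, Hank is a Knight.

Knight


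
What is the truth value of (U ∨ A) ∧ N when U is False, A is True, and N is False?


U = False, A = True, N = False
Step 1: U ∨ A = False OR True = True
Step 2: True ∧ N = True AND False = False
OR is true when at least one operand is true; AND requires both.

False


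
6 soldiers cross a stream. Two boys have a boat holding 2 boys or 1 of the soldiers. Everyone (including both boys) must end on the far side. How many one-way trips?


Per crossing of one of the soldiers: boys→, one←, one of the soldiers→, one← = 4 trips
6 × 4 = 24, + 1 final boys→ = 25
Minimum trips = 25

25


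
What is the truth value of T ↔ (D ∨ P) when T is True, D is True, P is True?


T = True, D = True, P = True
Step 1: D ∨ P = True OR True = True
Step 2: T ↔ (True): true when both sides have same truth value.
Result: True ↔ True = True

True


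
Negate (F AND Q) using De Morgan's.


De Morgan's law: ¬(P ∧ Q) ≡ ¬P ∨ ¬Q
¬(F ∧ Q) = ¬F ∨ ¬Q

¬F ∨ ¬Q


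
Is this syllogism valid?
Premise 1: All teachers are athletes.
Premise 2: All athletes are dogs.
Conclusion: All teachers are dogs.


Premise 1: All teachers are athletes.
Premise 2: All athletes are dogs.
Conclusion: All teachers are dogs.
Barbara syllogism (AAA-1): All A are B, All B are C → All A are C.
Middle term (athletes) distributed in premise 2.

Valid


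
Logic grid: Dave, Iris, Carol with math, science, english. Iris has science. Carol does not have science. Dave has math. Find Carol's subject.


From clues:
  Iris → science
  Dave → math
By elimination, Carol gets the remaining.

english


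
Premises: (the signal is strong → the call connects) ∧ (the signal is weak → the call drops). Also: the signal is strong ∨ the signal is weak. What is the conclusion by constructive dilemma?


Constructive dilemma: (P → Q) ∧ (R → S), P ∨ R ⊢ Q ∨ S
Premise 1: the signal is strong → the call connects
Premise 2: the signal is weak → the call drops
Premise 3: the signal is strong ∨ the signal is weak
Case 1: Assuming the signal is strong, then by Premise 1, the call connects.
Case 2: Assuming the signal is weak, then by Premise 2, the call drops.
Since one of the signal is strong or the signal is weak must hold, we get the call connects or the call drops.

The call connects or the call drops.


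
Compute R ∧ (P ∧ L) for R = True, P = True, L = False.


R = True, P = True, L = False
Step 1: P ∧ L = True AND False = False
Step 2: R ∧ False = True AND False = False
AND is true only when ALL operands are true.

False


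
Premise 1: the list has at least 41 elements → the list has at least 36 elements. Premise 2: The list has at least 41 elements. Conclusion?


Modus ponens: P → Q, P ⊢ Q
P: the list has at least 41 elements
Q: the list has at least 36 elements
We have P → Q and P is true.
By modus ponens, Q must be true.

The list has at least 36 elements


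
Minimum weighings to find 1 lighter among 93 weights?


Each weighing has 3 outcomes (left heavy / balance / right heavy), so k weighings distinguish at most 3^k cases; splitting into three near-equal groups achieves this.
Need 3^k ≥ 93: 3^4 = 81 < 93 ≤ 3^5 = 243
k = ⌈log₃(93)⌉ = 5

5


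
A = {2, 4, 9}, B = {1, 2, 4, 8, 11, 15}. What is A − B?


A = {2, 4, 9}
B = {1, 2, 4, 8, 11, 15}
Operation: difference A − B
In A but not B: 9

{9}


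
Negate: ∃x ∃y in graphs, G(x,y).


Original: ∃x ∃y G(x,y)
Rule: ¬∀→∃, ¬∃→∀, negate predicate.
Negation: ∀x ∀y ¬G(x,y)

∀x ∀y ¬G(x,y)


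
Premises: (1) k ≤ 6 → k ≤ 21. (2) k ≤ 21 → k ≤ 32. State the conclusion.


Hypothetical syllogism: P → Q, Q → R ⊢ P → R
Premise 1: k ≤ 6 → k ≤ 21
Premise 2: k ≤ 21 → k ≤ 32
Chain the implications: the middle term (k ≤ 21) links the two.
Conclusion: If k ≤ 6, then k ≤ 32.

If k ≤ 6, then k ≤ 32.


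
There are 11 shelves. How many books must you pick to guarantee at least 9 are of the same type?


Pigeonhole: to guarantee k in one of n categories, need (k-1)×n + 1.
k = 9, n = 11
Minimum = (9-1) × 11 + 1 = 8 × 11 + 1

89


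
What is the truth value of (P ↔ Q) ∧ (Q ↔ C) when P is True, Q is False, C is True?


P = True, Q = False, C = True
Step 1: P ↔ Q is true when P and Q have the same value. Result: False
Step 2: Q ↔ C is true when Q and C have the same value. Result: False
Step 3: False ∧ False = False

False


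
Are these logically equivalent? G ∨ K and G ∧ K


Expression 1: G ∨ K
Expression 2: G ∧ K
Truth table (G K | Expr1 Expr2):
  T T |   T     T
  T F |   T     F   ← differ
  F T |   T     F   ← differ
  F F |   F     F
Counterexample: G=T, K=F gives Expr1 = T but Expr2 = F, so the expressions are NOT logically equivalent.

No


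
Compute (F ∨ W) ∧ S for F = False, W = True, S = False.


F = False, W = True, S = False
Step 1: F ∨ W = False OR True = True
Step 2: True ∧ S = True AND False = False
OR is true when at least one operand is true; AND requires both.

False


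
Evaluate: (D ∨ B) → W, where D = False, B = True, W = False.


D = False, B = True, W = False
Step 1: D ∨ B = False OR True = True
Step 2: (True) → W: false only when antecedent=True and W=False.
Result: False

False


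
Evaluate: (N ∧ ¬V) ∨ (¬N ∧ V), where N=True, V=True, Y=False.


N = True, V = True, Y = False
Expression: (N ∧ ¬V) ∨ (¬N ∧ V)
Step 1: ¬V = NOT True = False
Step 2: N ∧ ¬V = True AND False = False
Step 3: ¬N = NOT True = False
Step 4: ¬N ∧ V = False AND True = False
Step 5: (False) ∨ (False) = False OR False = False

False


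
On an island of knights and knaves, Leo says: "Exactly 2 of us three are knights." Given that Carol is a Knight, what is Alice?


Leo claims exactly 2 knights among Leo, Carol, Alice.
Given: Carol is a Knight.

Case 1: Leo is a Knight (tells truth)
  Then exactly 2 of the three are knights.
  Counting Leo, Carol: 2 knight(s) so far. Need 0 more → Alice = Knave.
Case 2: Leo is a Knave (lies)
  Then the count is NOT 2.
  If Alice = Knight, count = 2 = 2 → claim would be true, contradicts lie.
  If Alice = Knave, count = 1 ≠ 2 → lie confirmed ✓

Alice is a Knave.

Knave


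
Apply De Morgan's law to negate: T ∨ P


De Morgan's law: ¬(P ∨ Q) ≡ ¬P ∧ ¬Q
¬(T ∨ P) = ¬T ∧ ¬P

¬T ∧ ¬P


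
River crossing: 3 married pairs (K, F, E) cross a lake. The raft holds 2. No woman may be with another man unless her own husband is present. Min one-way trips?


Label couples K, F, E (H = husband, W = wife).
Counting alone: 6 people, the raft carries 2 and someone must bring it back, so each round trip nets at most +1 on the far side until the last crossing → at least 9 trips. The jealousy constraint makes 9 impossible; the shortest valid schedule has 11:
1. WK+WF →  (far: WK,WF; near: HK,HF,HE,WE)
2. WK ←       (far: WF; near: HK,HF,HE,WK,WE)
3. WK+WE →  (far: WK,WF,WE; near: HK,HF,HE)
4. WK ←       (far: WF,WE; near: HK,HF,HE,WK)
5. HF+HE →  (far: HF,WF,HE,WE; near: HK,WK)
6. HF+WF ←  (far: HE,WE; near: HK,WK,HF,WF)
7. HK+HF →  (far: HK,HF,HE,WE; near: WK,WF)
8. WE ←       (far: HK,HF,HE; near: WK,WF,WE)
9. WK+WF →  (far: HK,WK,HF,WF,HE; near: WE)
10. HE ←      (far: HK,WK,HF,WF; near: HE,WE)
11. HE+WE → (far: all six; near: empty)
In every state each wife is either with her husband or with no other man.
Minimum trips = 11

11


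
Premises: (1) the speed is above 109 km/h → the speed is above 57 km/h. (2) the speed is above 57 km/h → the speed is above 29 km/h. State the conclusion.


Hypothetical syllogism: P → Q, Q → R ⊢ P → R
Premise 1: the speed is above 109 km/h → the speed is above 57 km/h
Premise 2: the speed is above 57 km/h → the speed is above 29 km/h
Chain the implications: the middle term (the speed is above 57 km/h) links the two.
Conclusion: If the speed is above 109 km/h, then the speed is above 29 km/h.

If the speed is above 109 km/h, then the speed is above 29 km/h.


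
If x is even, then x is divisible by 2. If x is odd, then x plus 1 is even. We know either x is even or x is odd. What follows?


Constructive dilemma: (P → Q) ∧ (R → S), P ∨ R ⊢ Q ∨ S
Premise 1: x is even → x is divisible by 2
Premise 2: x is odd → x plus 1 is even
Premise 3: x is even ∨ x is odd
Case 1: Assuming x is even, then by Premise 1, x is divisible by 2.
Case 2: Assuming x is odd, then by Premise 2, x plus 1 is even.
Since one of x is even or x is odd must hold, we get x is divisible by 2 or x plus 1 is even.

x is divisible by 2 or x plus 1 is even.


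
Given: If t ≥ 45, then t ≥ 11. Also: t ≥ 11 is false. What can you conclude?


Modus tollens: P → Q, ¬Q ⊢ ¬P
P: t ≥ 45
Q: t ≥ 11
We have P → Q and Q is false.
By modus tollens, P must be false.

It is not the case that t ≥ 45


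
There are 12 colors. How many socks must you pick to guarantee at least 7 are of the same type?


Pigeonhole: to guarantee k in one of n categories, need (k-1)×n + 1.
k = 7, n = 12
Minimum = (7-1) × 12 + 1 = 6 × 12 + 1

73


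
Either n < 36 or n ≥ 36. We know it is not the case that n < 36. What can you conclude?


Disjunctive syllogism: P ∨ Q, ¬P ⊢ Q
Disjunction: n < 36 ∨ n ≥ 36
We know it is not the case that n < 36.
By disjunctive syllogism, the other disjunct must be true.

n ≥ 36


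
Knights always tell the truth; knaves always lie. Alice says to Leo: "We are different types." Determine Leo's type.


Alice says: "We are different types."
Case 1: Alice is a Knight (truth-teller)
  Statement is true → they ARE different → Leo is a Knave
Case 2: Alice is a Knave (liar)
  Statement is false → they are NOT different → Leo is a Knave
In both cases, Leo is a Knave.

Knave


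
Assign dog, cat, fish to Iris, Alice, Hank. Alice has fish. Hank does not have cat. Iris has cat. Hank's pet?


From clues:
  Iris → cat
  Alice → fish
By elimination, Hank gets the remaining.

dog


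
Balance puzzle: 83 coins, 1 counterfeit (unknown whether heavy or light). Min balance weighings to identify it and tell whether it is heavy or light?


Let n = 83. 166 possibilities (n coins × lighter/heavier); each weighing has 3 outcomes.
Bound for k weighings: say the first weighing puts j coins on each pan. If it tips, the 2j weighed coins remain suspects (each with a known direction) and k-1 weighings give 3^(k-1) outcomes; 3^(k-1) is odd, so 2j ≤ 3^(k-1) - 1. If it balances, the n - 2j unweighed coins remain with direction unknown: 2(n - 2j) ≤ 3^(k-1) - 1 by the same parity argument. Adding, n ≤ (3^(k-1) - 1) + (3^(k-1) - 1)/2 = (3^k - 3)/2, and the classical three-group strategy achieves this (3 coins in 2 weighings, 12 in 3, 39 in 4, 120 in 5).
So we need the smallest k with (3^k - 3)/2 ≥ 83.
k = 4: (3^4 - 3)/2 = 39 < 83 ✗
k = 5: (3^5 - 3)/2 = 120 ≥ 83 ✓

5


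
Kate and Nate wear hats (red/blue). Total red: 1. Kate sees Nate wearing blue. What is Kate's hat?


Total red = 1, Nate = blue
Red accounted for: 0
Remaining for Kate: 1
Kate's hat is red.

red


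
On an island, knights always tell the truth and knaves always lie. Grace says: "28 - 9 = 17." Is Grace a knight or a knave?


Statement: "28 - 9 = 17."
Actual: 28 - 9 = 19
Claimed: 17
Statement is FALSE → Grace lies → Knave

Knave


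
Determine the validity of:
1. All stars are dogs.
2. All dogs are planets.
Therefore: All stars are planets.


Premise 1: All stars are dogs.
Premise 2: All dogs are planets.
Conclusion: All stars are planets.
Barbara syllogism (AAA-1): All A are B, All B are C → All A are C.
Middle term (dogs) distributed in premise 2.

Valid


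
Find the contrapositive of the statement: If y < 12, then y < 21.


Original: If y < 12, then y < 21
Contrapositive: If ¬Q, then ¬P
Negate Q: not (y < 21)
Negate P: not (y < 12)

If not (y < 21), then not (y < 12).


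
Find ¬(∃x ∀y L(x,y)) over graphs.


Original: ∃x ∀y L(x,y)
Rule: ¬∀→∃, ¬∃→∀, negate predicate.
Negation: ∀x ∃y ¬L(x,y)

∀x ∃y ¬L(x,y)


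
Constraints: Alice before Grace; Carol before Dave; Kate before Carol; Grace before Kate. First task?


Constraints: Alice before Grace; Carol before Dave; Kate before Carol; Grace before Kate
The first task can have nothing scheduled before it, so it must never appear on the right of a 'before'.
Tasks appearing after some 'before': Grace, Dave, Carol, Kate.
The only task not in that list is Alice → it is first.

Alice


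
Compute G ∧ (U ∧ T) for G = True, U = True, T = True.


G = True, U = True, T = True
Step 1: U ∧ T = True AND True = True
Step 2: G ∧ True = True AND True = True
AND is true only when ALL operands are true.

True


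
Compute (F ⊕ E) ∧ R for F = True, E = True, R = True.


F = True, E = True, R = True
Step 1: F ⊕ E = True XOR True = False
Step 2: False ∧ R = False AND True = False
XOR true when exactly one of F,E is true; then AND with R.

False


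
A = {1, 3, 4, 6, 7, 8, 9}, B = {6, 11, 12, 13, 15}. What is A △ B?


A = {1, 3, 4, 6, 7, 8, 9}
B = {6, 11, 12, 13, 15}
Operation: symmetric difference
In A only: [1, 3, 4, 7, 8, 9], in B only: [11, 12, 13, 15]

{1, 3, 4, 7, 8, 9, 11, 12, 13, 15}


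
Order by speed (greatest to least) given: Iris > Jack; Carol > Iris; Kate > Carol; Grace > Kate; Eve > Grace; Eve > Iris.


Constraints: Iris > Jack; Carol > Iris; Kate > Carol; Grace > Kate; Eve > Grace; Eve > Iris
Method: at each step, the next-highest is the one remaining person who never appears on the smaller side of a constraint between remaining people.
  Step 1: remaining {Eve, Carol, Jack, Grace, Kate, Iris}; on the smaller side: {Carol, Jack, Grace, Kate, Iris} → Eve is next (Eve > Grace; Eve > Iris).
  Step 2: remaining {Carol, Jack, Grace, Kate, Iris}; on the smaller side: {Carol, Jack, Kate, Iris} → Grace is next (Grace > Kate).
  Step 3: remaining {Carol, Jack, Kate, Iris}; on the smaller side: {Carol, Jack, Iris} → Kate is next (Kate > Carol).
  Step 4: remaining {Carol, Jack, Iris}; on the smaller side: {Jack, Iris} → Carol is next (Carol > Iris).
  Step 5: remaining {Jack, Iris}; on the smaller side: {Jack} → Iris is next (Iris > Jack).
  Step 6: only Jack remains → lowest.
Final ranking (highest to lowest):

Eve > Grace > Kate > Carol > Iris > Jack


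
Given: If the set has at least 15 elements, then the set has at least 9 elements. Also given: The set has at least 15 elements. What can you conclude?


Modus ponens: P → Q, P ⊢ Q
P: the set has at least 15 elements
Q: the set has at least 9 elements
We have P → Q and P is true.
By modus ponens, Q must be true.

The set has at least 9 elements


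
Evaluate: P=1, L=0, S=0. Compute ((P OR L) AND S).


P OR L = 1|0 = 1
1 AND 0 = 0

0


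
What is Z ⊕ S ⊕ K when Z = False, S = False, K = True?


Z = False, S = False, K = True
Step 1: Z ⊕ S = False XOR False = False
Step 2: False ⊕ K = False XOR True = True
XOR is true when an odd number of operands are true.

True


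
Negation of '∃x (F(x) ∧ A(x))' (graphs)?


Original: ∃x (F(x) ∧ A(x))
Rule: ¬∀→∃, ¬∃→∀, negate predicate.
Negation: ∀x (¬F(x) ∨ ¬A(x))

∀x (¬F(x) ∨ ¬A(x))


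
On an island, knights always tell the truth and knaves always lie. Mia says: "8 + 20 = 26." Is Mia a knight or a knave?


Statement: "8 + 20 = 26."
Actual: 8 + 20 = 28
Claimed: 26
Statement is FALSE → Mia lies → Knave

Knave


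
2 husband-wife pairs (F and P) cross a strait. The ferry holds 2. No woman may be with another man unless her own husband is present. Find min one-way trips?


Label couples F and P.
1. WF+WP → (far: WF,WP; near: HF,HP)
2. WF ←   (far: WP; near: HF,HP,WF)
3. HF+HP → (far: HF,HP,WP; near: WF)
4. HF ←   (far: HP,WP; near: HF,WF)  — HF returns, since WF is alone on near bank
5. HF+WF → (far: all four; near: empty)
Every state respects the constraint.
Minimum trips = 5

5


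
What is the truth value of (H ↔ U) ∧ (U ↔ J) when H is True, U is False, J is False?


H = True, U = False, J = False
Step 1: H ↔ U is true when H and U have the same value. Result: False
Step 2: U ↔ J is true when U and J have the same value. Result: True
Step 3: False ∧ True = False

False


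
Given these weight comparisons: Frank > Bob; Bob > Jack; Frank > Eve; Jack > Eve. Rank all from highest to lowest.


Constraints: Frank > Bob; Bob > Jack; Frank > Eve; Jack > Eve
Method: at each step, the next-highest is the one remaining person who never appears on the smaller side of a constraint between remaining people.
  Step 1: remaining {Eve, Jack, Frank, Bob}; on the smaller side: {Eve, Jack, Bob} → Frank is next (Frank > Bob; Frank > Eve).
  Step 2: remaining {Eve, Jack, Bob}; on the smaller side: {Eve, Jack} → Bob is next (Bob > Jack).
  Step 3: remaining {Eve, Jack}; on the smaller side: {Eve} → Jack is next (Jack > Eve).
  Step 4: only Eve remains → lowest.
Final ranking (highest to lowest):

Frank > Bob > Jack > Eve


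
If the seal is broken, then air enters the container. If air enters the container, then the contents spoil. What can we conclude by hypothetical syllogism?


Hypothetical syllogism: P → Q, Q → R ⊢ P → R
Premise 1: the seal is broken → air enters the container
Premise 2: air enters the container → the contents spoil
Chain the implications: the middle term (air enters the container) links the two.
Conclusion: If the seal is broken, then the contents spoil.

If the seal is broken, then the contents spoil.


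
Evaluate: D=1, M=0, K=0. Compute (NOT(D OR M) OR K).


D OR M = 1
NOT(1) = 0
0 OR 0 = 0

0


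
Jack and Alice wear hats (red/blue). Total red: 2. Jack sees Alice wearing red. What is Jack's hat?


Total red = 2, Alice = red
Red accounted for: 1
Remaining for Jack: 1
Jack's hat is red.

red


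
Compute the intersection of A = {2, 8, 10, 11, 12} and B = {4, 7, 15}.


A = {2, 8, 10, 11, 12}
B = {4, 7, 15}
Operation: intersection
Elements in both: none

∅


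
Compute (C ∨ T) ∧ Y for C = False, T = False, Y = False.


C = False, T = False, Y = False
Step 1: C ∨ T = False OR False = False
Step 2: False ∧ Y = False AND False = False
OR is true when at least one operand is true; AND requires both.

False


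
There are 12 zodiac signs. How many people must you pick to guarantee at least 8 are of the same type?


Pigeonhole: to guarantee k in one of n categories, need (k-1)×n + 1.
k = 8, n = 12
Minimum = (8-1) × 12 + 1 = 7 × 12 + 1

85


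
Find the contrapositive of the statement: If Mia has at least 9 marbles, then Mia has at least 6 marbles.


Original: If Mia has at least 9 marbles, then Mia has at least 6 marbles
Contrapositive: If ¬Q, then ¬P
Negate Q: not (Mia has at least 6 marbles)
Negate P: not (Mia has at least 9 marbles)

If not (Mia has at least 6 marbles), then not (Mia has at least 9 marbles).


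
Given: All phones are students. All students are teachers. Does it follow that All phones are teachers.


Premise 1: All phones are students.
Premise 2: All students are teachers.
Conclusion: All phones are teachers.
Barbara syllogism (AAA-1): All A are B, All B are C → All A are C.
Middle term (students) distributed in premise 2.

Valid


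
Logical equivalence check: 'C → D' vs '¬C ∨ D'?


Expression 1: C → D
Expression 2: ¬C ∨ D
Truth table (C D | Expr1 Expr2):
  T T |   T     T
  T F |   F     F
  F T |   T     T
  F F |   T     T
All 4 rows agree, so the expressions are logically equivalent.

Yes


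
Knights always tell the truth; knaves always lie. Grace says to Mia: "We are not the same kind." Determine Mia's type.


Grace says: "We are not the same kind."
Case 1: Grace is a Knight (truth-teller)
  Statement is true → they ARE different → Mia is a Knave
Case 2: Grace is a Knave (liar)
  Statement is false → they are NOT different → Mia is a Knave
In both cases, Mia is a Knave.

Knave


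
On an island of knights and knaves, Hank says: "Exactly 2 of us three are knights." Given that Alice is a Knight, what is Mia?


Hank claims exactly 2 knights among Hank, Alice, Mia.
Given: Alice is a Knight.

Case 1: Hank is a Knight (tells truth)
  Then exactly 2 of the three are knights.
  Counting Hank, Alice: 2 knight(s) so far. Need 0 more → Mia = Knave.
Case 2: Hank is a Knave (lies)
  Then the count is NOT 2.
  If Mia = Knight, count = 2 = 2 → claim would be true, contradicts lie.
  If Mia = Knave, count = 1 ≠ 2 → lie confirmed ✓

Mia is a Knave.

Knave


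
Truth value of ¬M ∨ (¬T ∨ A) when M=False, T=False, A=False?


M = False, T = False, A = False
Expression: ¬M ∨ (¬T ∨ A)
Step 1: ¬T = NOT False = True
Step 2: ¬T ∨ A = True OR False = True
Step 3: ¬M = NOT False = True
Step 4: (True) ∨ (True) = True OR True = True

True


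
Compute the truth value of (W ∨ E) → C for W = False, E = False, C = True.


W = False, E = False, C = True
Step 1: W ∨ E = False OR False = False
Step 2: (False) → C: false only when antecedent=True and C=False.
Result: True

True


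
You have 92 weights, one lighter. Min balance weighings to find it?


Each weighing has 3 outcomes (left heavy / balance / right heavy), so k weighings distinguish at most 3^k cases; splitting into three near-equal groups achieves this.
Need 3^k ≥ 92: 3^4 = 81 < 92 ≤ 3^5 = 243
k = ⌈log₃(92)⌉ = 5

5


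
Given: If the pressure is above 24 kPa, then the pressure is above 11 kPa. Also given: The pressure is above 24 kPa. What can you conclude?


Modus ponens: P → Q, P ⊢ Q
P: the pressure is above 24 kPa
Q: the pressure is above 11 kPa
We have P → Q and P is true.
By modus ponens, Q must be true.

The pressure is above 11 kPa


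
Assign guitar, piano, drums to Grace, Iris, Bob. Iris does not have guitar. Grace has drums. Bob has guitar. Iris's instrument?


From clues:
  Bob → guitar
  Grace → drums
By elimination, Iris gets the remaining.

piano


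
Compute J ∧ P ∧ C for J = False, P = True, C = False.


J = False, P = True, C = False
Step 1: J ∧ P = False AND True = False
Step 2: (False) ∧ C = (False) AND False = False
AND is true only when ALL operands are true.

False


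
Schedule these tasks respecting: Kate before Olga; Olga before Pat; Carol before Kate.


Constraints: Kate before Olga; Olga before Pat; Carol before Kate
Method: repeatedly schedule the remaining task that has no remaining task required before it.
  Step 1: remaining {Pat, Carol, Kate, Olga}; every task except Carol still has a predecessor pending → schedule Carol.
  Step 2: remaining {Pat, Kate, Olga}; every task except Kate still has a predecessor pending → schedule Kate.
  Step 3: remaining {Pat, Olga}; every task except Olga still has a predecessor pending → schedule Olga.
  Step 4: only Pat remains → schedule Pat.
Resulting order:

Carol → Kate → Olga → Pat


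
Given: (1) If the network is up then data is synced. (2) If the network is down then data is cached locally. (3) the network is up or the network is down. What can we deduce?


Constructive dilemma: (P → Q) ∧ (R → S), P ∨ R ⊢ Q ∨ S
Premise 1: the network is up → data is synced
Premise 2: the network is down → data is cached locally
Premise 3: the network is up ∨ the network is down
Case 1: Assuming the network is up, then by Premise 1, data is synced.
Case 2: Assuming the network is down, then by Premise 2, data is cached locally.
Since one of the network is up or the network is down must hold, we get data is synced or data is cached locally.

Data is synced or data is cached locally.


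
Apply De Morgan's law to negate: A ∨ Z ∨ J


De Morgan's law: ¬(P ∨ Q ∨ R) ≡ ¬P ∧ ¬Q ∧ ¬R
¬(A ∨ Z ∨ J) = ¬A ∧ ¬Z ∧ ¬J

¬A ∧ ¬Z ∧ ¬J


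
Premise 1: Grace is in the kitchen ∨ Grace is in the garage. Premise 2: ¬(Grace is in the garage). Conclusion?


Disjunctive syllogism: P ∨ Q, ¬P ⊢ Q
Disjunction: Grace is in the kitchen ∨ Grace is in the garage
We know it is not the case that Grace is in the garage.
By disjunctive syllogism, the other disjunct must be true.

Grace is in the kitchen


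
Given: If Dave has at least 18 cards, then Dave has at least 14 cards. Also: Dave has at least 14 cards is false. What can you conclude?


Modus tollens: P → Q, ¬Q ⊢ ¬P
P: Dave has at least 18 cards
Q: Dave has at least 14 cards
We have P → Q and Q is false.
By modus tollens, P must be false.

It is not the case that Dave has at least 18 cards


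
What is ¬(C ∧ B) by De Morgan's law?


De Morgan's law: ¬(P ∧ Q) ≡ ¬P ∨ ¬Q
¬(C ∧ B) = ¬C ∨ ¬B

¬C ∨ ¬B


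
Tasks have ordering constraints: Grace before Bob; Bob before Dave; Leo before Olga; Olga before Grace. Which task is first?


Constraints: Grace before Bob; Bob before Dave; Leo before Olga; Olga before Grace
The first task can have nothing scheduled before it, so it must never appear on the right of a 'before'.
Tasks appearing after some 'before': Bob, Dave, Olga, Grace.
The only task not in that list is Leo → it is first.

Leo


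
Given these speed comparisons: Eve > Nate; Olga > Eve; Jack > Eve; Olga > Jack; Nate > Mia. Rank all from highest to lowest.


Constraints: Eve > Nate; Olga > Eve; Jack > Eve; Olga > Jack; Nate > Mia
Method: at each step, the next-highest is the one remaining person who never appears on the smaller side of a constraint between remaining people.
  Step 1: remaining {Jack, Olga, Mia, Eve, Nate}; on the smaller side: {Jack, Mia, Eve, Nate} → Olga is next (Olga > Eve; Olga > Jack).
  Step 2: remaining {Jack, Mia, Eve, Nate}; on the smaller side: {Mia, Eve, Nate} → Jack is next (Jack > Eve).
  Step 3: remaining {Mia, Eve, Nate}; on the smaller side: {Mia, Nate} → Eve is next (Eve > Nate).
  Step 4: remaining {Mia, Nate}; on the smaller side: {Mia} → Nate is next (Nate > Mia).
  Step 5: only Mia remains → lowest.
Final ranking (highest to lowest):

Olga > Jack > Eve > Nate > Mia
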